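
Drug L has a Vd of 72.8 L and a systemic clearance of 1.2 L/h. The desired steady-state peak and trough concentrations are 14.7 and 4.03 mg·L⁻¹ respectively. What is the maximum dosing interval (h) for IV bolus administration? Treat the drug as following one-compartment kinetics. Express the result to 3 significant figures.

k = CL / Vd = 1.200 / 72.80 = 0.01648 h⁻¹
Between IV bolus doses, concentration decays as C = C₀·e^(−kτ), so C_peak/C_trough = e^(kτ).
τ_max = ln(C_peak/C_trough) / k = ln(14.7/4.03) / 0.01648 = 1.294 / 0.01648 = 78.52 h

78.5 h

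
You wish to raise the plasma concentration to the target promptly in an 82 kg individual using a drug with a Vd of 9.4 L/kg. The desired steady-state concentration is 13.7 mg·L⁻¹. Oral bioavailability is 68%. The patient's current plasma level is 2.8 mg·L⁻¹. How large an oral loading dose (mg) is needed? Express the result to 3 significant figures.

12400 mg

Vd(total) = 82 kg × 9.4 L/kg = 770.8 L
Concentration deficit ΔC = 13.7 − 2.8 = 10.90 mg/L
LD = Vd × ΔC / F = 770.8 × 10.90 / 0.68 = 12360 mg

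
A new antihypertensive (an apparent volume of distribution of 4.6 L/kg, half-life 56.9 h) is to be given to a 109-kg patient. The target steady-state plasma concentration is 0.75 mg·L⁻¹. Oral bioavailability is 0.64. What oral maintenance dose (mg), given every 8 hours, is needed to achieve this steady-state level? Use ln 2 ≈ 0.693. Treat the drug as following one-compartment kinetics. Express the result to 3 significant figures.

57.3 mg

Vd(total) = 109 kg × 4.6 L/kg = 501.4 L
CL = 0.693 × Vd / t½ = 0.693 × 501.4 / 56.9 = 6.107 L/h
D = CL × Css × τ / F = 6.107 × 0.75 × 8 / 0.64 = 57.25 mg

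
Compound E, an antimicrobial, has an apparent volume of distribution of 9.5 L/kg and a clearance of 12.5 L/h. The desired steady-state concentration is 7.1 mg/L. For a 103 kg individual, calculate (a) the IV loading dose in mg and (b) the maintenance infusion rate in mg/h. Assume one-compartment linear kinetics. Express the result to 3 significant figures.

(a) 6950 mg; (b) 88.8 mg/h

Total Vd = 9.5 × 103 = 978.5 L
Loading dose = Vd × C = 978.5 × 7.1 = 6947 mg
Maintenance infusion rate = CL × Css = 12.50 × 7.1 = 88.75 mg/h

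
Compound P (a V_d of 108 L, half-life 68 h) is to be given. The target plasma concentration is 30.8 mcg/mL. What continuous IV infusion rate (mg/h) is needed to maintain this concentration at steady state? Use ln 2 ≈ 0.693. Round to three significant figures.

33.9 mg/h

CL = ln 2 · Vd / t½ = 0.693 × 108.0 / 68 = 1.101 L/h
Infusion rate = CL × Css = 1.101 × 30.8 = 33.91 mg/h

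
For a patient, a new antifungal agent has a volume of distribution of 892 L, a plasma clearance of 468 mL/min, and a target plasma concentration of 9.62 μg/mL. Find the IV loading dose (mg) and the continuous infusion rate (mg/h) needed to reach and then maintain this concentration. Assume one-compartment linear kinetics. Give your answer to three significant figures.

(a) 8580 mg; (b) 270 mg/h

Loading dose = Vd × C = 892.0 × 9.62 = 8581 mg
CL = 468 mL/min × 60/1000 = 28.08 L/h
Maintenance infusion rate = CL × Css = 28.08 × 9.62 = 270.1 mg/h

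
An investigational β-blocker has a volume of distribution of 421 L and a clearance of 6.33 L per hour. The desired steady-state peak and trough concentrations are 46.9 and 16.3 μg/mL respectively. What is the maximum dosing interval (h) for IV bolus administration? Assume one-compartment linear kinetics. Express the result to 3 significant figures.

70.3 h

k = CL / Vd = 6.330 / 421.0 = 0.01504 h⁻¹
Between IV bolus doses, concentration decays as C = C₀·e^(−kτ), so C_peak/C_trough = e^(kτ).
τ_max = ln(C_peak/C_trough) / k = ln(46.9/16.3) / 0.01504 = 1.057 / 0.01504 = 70.28 h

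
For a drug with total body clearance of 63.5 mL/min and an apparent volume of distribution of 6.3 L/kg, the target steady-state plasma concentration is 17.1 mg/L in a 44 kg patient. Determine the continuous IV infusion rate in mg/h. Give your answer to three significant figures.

CL = 63.5 mL/min × 60/1000 = 3.810 L/h
Maintenance depends on clearance, not Vd — rate in must match rate out.
Rate = CL × Css = 3.810 × 17.1 = 65.15 mg/h

65.2 mg/h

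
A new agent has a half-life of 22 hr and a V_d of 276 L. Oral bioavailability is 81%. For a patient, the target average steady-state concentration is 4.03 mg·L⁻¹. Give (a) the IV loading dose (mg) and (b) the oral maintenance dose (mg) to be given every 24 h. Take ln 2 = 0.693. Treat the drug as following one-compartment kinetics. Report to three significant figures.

(a) 1110 mg; (b) 1040 mg

LD = Vd × C = 276.0 × 4.03 = 1112 mg
CL = 0.693 × Vd / t½ = 0.693 × 276.0 / 22 = 8.694 L/h
D = CL × Css × τ / F = 8.694 × 4.03 × 24 / 0.81 = 1038 mg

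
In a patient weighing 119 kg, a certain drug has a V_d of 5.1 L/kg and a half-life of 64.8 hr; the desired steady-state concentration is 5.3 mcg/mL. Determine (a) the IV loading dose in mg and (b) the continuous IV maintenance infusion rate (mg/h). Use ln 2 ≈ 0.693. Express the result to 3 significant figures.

Total Vd = 5.1 × 119 = 606.9 L
LD = Vd × C = 606.9 × 5.3 = 3217 mg
CL = 0.693 × Vd / t½ = 0.693 × 606.9 / 64.8 = 6.490 L/h
Infusion rate = CL × Css = 6.490 × 5.3 = 34.40 mg/h

(a) 3220 mg; (b) 34.4 mg/h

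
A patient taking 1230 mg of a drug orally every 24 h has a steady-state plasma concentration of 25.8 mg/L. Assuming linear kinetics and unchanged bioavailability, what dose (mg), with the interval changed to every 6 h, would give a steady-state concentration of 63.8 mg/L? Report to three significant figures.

With linear kinetics, Css is proportional to dose rate (D/τ) at fixed clearance.
D₂ = D₁ × (Css,target / Css,current) × (τ₂/τ₁) = 1230 × (63.8/25.8) × (6/24) = 760.4 mg

760 mg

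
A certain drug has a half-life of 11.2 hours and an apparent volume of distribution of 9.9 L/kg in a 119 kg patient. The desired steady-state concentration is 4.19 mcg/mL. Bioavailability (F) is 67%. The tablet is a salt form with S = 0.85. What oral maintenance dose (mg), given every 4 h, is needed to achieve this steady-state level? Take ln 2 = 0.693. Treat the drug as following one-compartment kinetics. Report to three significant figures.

Total Vd = 9.9 × 119 = 1178 L
CL = 0.693 × Vd / t½ = 0.693 × 1178 / 11.2 = 72.89 L/h
D = CL × Css × τ / F / S = 72.89 × 4.19 × 4 / 0.67 / 0.85 = 2145 mg

2150 mg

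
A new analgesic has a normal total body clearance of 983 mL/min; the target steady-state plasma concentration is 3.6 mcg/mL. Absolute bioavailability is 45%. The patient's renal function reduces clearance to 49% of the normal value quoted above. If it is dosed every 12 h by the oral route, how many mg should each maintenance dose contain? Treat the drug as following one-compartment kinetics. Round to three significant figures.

2770 mg

CL = 983 mL/min = 983 × 0.06 = 58.98 L/h
Patient clearance = 0.49 × 58.98 = 28.90 L/h
At steady state, dose per interval replaces the amount cleared in that interval: F·D/τ = CL·Css.
D = CL × Css × τ / F = 28.90 × 3.6 × 12 / 0.45 = 2774 mg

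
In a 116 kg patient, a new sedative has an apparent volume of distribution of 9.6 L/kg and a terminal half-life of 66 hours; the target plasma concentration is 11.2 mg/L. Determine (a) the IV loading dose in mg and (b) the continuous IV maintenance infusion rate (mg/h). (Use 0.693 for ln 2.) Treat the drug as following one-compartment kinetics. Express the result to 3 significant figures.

Vd = 9.6 L/kg × 116 kg = 1114 L
LD = Vd × C = 1114 × 11.2 = 12480 mg
CL = 0.693 × Vd / t½ = 0.693 × 1114 / 66 = 11.70 L/h
Infusion rate = CL × Css = 11.70 × 11.2 = 131.0 mg/h

(a) 12500 mg; (b) 131 mg/h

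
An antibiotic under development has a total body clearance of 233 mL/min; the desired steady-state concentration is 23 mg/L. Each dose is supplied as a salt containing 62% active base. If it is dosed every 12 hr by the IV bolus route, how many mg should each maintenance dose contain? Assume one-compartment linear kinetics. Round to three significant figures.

CL = 233 mL/min × 60/1000 = 13.98 L/h
At steady state, dose per interval replaces the amount cleared in that interval: S·D/τ = CL·Css.
D = CL × Css × τ / S = 13.98 × 23 × 12 / 0.62 = 6223 mg

6220 mg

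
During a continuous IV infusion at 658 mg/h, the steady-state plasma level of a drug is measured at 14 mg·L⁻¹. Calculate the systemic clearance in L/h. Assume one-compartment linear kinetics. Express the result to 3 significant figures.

47.0 L/h

At steady state, infusion rate = CL × Css, so CL = rate / Css.
CL = 658 / 14 = 47.00 L/h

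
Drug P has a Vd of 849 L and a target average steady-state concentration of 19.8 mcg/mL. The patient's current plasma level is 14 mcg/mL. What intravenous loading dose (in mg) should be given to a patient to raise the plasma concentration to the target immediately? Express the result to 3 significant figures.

Concentration deficit ΔC = 19.8 − 14 = 5.800 mg/L
LD = Vd × ΔC = 849.0 × 5.800 = 4924 mg

4920 mg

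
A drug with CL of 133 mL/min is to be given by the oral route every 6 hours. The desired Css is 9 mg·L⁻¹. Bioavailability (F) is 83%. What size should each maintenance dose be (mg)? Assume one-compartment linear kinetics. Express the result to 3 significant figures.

CL = 133 mL/min × 60/1000 = 7.980 L/h
D = CL × Css × τ / F = 7.980 × 9 × 6 / 0.83 = 519.2 mg

519 mg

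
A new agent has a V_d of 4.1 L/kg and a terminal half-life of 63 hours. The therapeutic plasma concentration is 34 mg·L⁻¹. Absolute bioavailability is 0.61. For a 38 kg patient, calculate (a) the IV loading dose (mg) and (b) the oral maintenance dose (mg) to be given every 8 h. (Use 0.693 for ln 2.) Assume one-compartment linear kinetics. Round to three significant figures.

(a) 5300 mg; (b) 764 mg

Total Vd = 4.1 × 38 = 155.8 L
LD = Vd × C = 155.8 × 34 = 5297 mg
CL = 0.693 × Vd / t½ = 0.693 × 155.8 / 63 = 1.714 L/h
D = CL × Css × τ / F = 1.714 × 34 × 8 / 0.61 = 764.3 mg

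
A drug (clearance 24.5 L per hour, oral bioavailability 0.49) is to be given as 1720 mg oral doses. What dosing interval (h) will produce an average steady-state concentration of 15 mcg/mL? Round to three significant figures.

F·D/τ = CL·Css → τ = F·D / (CL·Css).
τ = 0.49 × 1720 / (24.5 × 15) = 2.293 h

2.29 h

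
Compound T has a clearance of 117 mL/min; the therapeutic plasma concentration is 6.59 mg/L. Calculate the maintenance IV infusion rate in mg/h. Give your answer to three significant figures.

CL = 117 mL/min = 117 × 0.06 = 7.020 L/h
R₀ = 7.020 × 6.59 = 46.26 mg/h

46.3 mg/h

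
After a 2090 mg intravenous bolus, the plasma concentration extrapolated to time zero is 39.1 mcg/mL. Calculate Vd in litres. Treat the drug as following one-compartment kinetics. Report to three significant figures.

53.5 L

Immediately after an IV bolus, C₀ = Dose / Vd, so Vd = Dose / C₀.
Vd = 2090 / 39.1 = 53.45 L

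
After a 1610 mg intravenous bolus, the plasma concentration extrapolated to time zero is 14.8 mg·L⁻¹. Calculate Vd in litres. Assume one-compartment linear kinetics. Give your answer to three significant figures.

109 L

Immediately after an IV bolus, C₀ = Dose / Vd, so Vd = Dose / C₀.
Vd = 1610 / 14.8 = 108.8 L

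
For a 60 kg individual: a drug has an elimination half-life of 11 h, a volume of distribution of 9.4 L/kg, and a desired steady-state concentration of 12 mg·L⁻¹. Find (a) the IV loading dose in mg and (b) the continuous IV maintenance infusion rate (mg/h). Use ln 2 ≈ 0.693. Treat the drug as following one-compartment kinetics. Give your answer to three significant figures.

Vd = 9.4 L/kg × 60 kg = 564.0 L
LD = Vd × C = 564.0 × 12 = 6768 mg
CL = 0.693 × Vd / t½ = 0.693 × 564.0 / 11 = 35.53 L/h
Infusion rate = CL × Css = 35.53 × 12 = 426.4 mg/h

(a) 6770 mg; (b) 426 mg/h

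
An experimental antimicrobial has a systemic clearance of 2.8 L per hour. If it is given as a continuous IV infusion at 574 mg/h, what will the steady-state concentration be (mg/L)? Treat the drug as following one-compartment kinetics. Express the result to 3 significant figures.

205 mg/L

Css = rate / CL = 574 / 2.800 = 205.0 mg/L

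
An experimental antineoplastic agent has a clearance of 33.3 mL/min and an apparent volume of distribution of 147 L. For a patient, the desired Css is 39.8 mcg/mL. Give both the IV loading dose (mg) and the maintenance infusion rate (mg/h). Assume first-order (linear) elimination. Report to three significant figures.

(a) 5850 mg; (b) 79.5 mg/h

Loading: fill Vd to C_target → 147.0 L × 39.8 mg/L = 5851 mg
CL = 33.3 mL/min = 33.3 × 0.06 = 1.998 L/h
Infusion rate = 1.998 L/h × 39.8 mg/L = 79.52 mg/h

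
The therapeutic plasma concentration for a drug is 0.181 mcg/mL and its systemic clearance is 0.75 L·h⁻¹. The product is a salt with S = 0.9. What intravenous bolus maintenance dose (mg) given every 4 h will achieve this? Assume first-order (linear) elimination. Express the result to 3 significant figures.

D = CL × Css × τ / S = 0.7500 × 0.181 × 4 / 0.9 = 0.6033 mg

0.603 mg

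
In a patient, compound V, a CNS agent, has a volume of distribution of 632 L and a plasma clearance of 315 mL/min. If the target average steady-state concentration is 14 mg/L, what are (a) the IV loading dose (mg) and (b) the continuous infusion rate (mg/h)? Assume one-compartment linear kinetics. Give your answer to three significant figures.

(a) 8850 mg; (b) 265 mg/h

LD = Vd · C_target = 632.0 × 14 = 8848 mg
CL = 315 mL/min = 315 × 0.06 = 18.90 L/h
Maintenance infusion rate = CL × Css = 18.90 × 14 = 264.6 mg/h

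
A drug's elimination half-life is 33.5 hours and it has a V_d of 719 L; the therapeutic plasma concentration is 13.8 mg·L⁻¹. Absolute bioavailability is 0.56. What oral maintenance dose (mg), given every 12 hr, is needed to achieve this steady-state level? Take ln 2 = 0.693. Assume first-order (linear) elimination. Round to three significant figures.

4400 mg

k = 0.693/33.5 = 0.02069 h⁻¹, so CL = k·Vd = 0.02069 × 719.0 = 14.88 L/h
D = CL × Css × τ / F = 14.88 × 13.8 × 12 / 0.56 = 4400 mg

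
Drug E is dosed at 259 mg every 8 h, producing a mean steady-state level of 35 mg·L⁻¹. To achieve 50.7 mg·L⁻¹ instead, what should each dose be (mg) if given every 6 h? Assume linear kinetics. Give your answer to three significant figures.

281 mg

For first-order elimination, Css ∝ F·D/(CL·τ); F and CL are unchanged, so Css ∝ D/τ.
D₂ = D₁ × (Css,target / Css,current) × (τ₂/τ₁) = 259 × (50.7/35) × (6/8) = 281.4 mg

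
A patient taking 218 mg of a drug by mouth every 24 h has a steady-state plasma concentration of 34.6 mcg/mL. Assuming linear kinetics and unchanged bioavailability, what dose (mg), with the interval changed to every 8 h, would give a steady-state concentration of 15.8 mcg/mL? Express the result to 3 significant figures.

33.2 mg

With linear kinetics, Css is proportional to dose rate (D/τ) at fixed clearance.
D₂ = D₁ × (Css,target / Css,current) × (τ₂/τ₁) = 218 × (15.8/34.6) × (8/24) = 33.18 mg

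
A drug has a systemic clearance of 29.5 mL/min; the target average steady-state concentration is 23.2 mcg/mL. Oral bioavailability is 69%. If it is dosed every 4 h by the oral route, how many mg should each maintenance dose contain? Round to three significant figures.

Convert clearance: 29.5 mL/min × 60 min/h ÷ 1000 mL/L = 1.770 L/h
At steady state, dose per interval replaces the amount cleared in that interval: F·D/τ = CL·Css.
D = CL × Css × τ / F = 1.770 × 23.2 × 4 / 0.69 = 238.1 mg

238 mg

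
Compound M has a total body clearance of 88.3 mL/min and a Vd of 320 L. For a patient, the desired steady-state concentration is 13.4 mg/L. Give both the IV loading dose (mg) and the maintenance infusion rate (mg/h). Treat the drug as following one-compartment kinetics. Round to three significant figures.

(a) 4290 mg; (b) 71.0 mg/h

Loading: fill Vd to C_target → 320.0 L × 13.4 mg/L = 4288 mg
CL = 88.3 mL/min = 88.3 × 0.06 = 5.298 L/h
Maintenance infusion rate = CL × Css = 5.298 × 13.4 = 70.99 mg/h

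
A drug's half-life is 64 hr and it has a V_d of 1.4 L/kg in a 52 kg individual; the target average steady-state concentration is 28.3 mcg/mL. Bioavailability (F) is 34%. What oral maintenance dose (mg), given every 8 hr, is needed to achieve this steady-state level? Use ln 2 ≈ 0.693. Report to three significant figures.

525 mg

Vd = 1.4 L/kg × 52 kg = 72.80 L
CL = ln 2 · Vd / t½ = 0.693 × 72.80 / 64 = 0.7883 L/h
D = CL × Css × τ / F = 0.7883 × 28.3 × 8 / 0.34 = 524.9 mg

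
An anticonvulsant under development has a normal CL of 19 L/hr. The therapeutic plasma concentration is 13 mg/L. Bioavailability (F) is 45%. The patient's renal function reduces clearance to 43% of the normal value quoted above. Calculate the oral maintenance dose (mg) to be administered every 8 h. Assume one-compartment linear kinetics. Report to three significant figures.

Patient clearance = 0.43 × 19.00 = 8.170 L/h
At steady state, dose per interval replaces the amount cleared in that interval: F·D/τ = CL·Css.
D = CL × Css × τ / F = 8.170 × 13 × 8 / 0.45 = 1888 mg

1890 mg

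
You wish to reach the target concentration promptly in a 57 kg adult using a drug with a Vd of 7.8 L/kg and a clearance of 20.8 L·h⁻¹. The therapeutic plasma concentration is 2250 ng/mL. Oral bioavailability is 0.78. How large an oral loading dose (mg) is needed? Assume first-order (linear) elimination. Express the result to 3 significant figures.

1280 mg

Vd = 7.8 L/kg × 57 kg = 444.6 L
C = 2250 ng/mL = 2.250 mg/L
The loading dose fills Vd to the target concentration; clearance is irrelevant here.
LD = Vd × C / F = 444.6 × 2.250 / 0.78 = 1283 mg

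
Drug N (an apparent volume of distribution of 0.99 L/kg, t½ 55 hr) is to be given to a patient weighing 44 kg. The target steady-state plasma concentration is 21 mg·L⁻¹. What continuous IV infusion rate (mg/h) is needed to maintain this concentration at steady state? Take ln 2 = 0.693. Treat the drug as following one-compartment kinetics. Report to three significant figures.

Total Vd = 0.99 × 44 = 43.56 L
k = 0.693/55 = 0.01260 h⁻¹, so CL = k·Vd = 0.01260 × 43.56 = 0.5489 L/h
Infusion rate = CL × Css = 0.5489 × 21 = 11.53 mg/h

11.5 mg/h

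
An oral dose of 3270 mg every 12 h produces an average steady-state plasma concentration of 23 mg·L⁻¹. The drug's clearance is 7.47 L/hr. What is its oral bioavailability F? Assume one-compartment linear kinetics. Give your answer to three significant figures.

0.630

F·D/τ = CL·Css at steady state → F = CL·Css·τ / D.
F = 7.47 × 23 × 12 / 3270 = 0.630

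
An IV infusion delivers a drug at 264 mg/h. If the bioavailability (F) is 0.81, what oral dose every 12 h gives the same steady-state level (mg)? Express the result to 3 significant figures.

To maintain the same Css, the systemic dosing rate must be unchanged: F·D/τ = infusion rate.
D = rate × τ / F = 264 × 12 / 0.81 = 3911 mg

3910 mg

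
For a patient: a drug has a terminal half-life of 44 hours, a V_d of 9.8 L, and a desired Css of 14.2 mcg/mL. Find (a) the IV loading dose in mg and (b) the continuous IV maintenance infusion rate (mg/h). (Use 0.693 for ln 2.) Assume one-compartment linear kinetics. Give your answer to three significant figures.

(a) 139 mg; (b) 2.19 mg/h

LD = Vd × C = 9.800 × 14.2 = 139.2 mg
CL = 0.693 × Vd / t½ = 0.693 × 9.800 / 44 = 0.1544 L/h
Infusion rate = CL × Css = 0.1544 × 14.2 = 2.192 mg/h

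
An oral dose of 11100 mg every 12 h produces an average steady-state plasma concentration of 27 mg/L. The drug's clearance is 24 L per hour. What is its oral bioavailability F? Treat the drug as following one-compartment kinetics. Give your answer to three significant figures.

0.701

F·D/τ = CL·Css at steady state → F = CL·Css·τ / D.
F = 24 × 27 × 12 / 11100 = 0.701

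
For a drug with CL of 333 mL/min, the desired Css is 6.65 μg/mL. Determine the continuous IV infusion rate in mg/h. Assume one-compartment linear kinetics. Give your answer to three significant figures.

CL = 333 mL/min = 333 × 0.06 = 19.98 L/h
At steady state, infusion rate equals elimination rate: rate in = CL × Css.
Infusion rate = CL · Css = 19.98 L/h × 6.65 mg/L = 132.9 mg/h

133 mg/h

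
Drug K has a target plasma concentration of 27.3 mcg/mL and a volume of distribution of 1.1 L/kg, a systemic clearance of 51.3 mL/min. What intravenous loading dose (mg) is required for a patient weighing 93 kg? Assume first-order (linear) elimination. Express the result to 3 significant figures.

Total Vd = 1.1 × 93 = 102.3 L
LD = Vd × C = 102.3 × 27.30 = 2793 mg

2790 mg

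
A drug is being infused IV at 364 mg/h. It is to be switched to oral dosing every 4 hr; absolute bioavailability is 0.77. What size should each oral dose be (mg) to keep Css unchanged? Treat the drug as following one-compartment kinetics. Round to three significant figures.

1890 mg

To maintain the same Css, the systemic dosing rate must be unchanged: F·D/τ = infusion rate.
D = rate × τ / F = 364 × 4 / 0.77 = 1891 mg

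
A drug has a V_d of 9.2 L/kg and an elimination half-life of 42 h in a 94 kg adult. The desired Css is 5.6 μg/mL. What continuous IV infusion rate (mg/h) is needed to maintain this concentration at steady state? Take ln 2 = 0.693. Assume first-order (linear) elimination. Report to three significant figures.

79.9 mg/h

Vd = 9.2 L/kg × 94 kg = 864.8 L
k = 0.693/42 = 0.01650 h⁻¹, so CL = k·Vd = 0.01650 × 864.8 = 14.27 L/h
Infusion rate = CL × Css = 14.27 × 5.6 = 79.91 mg/h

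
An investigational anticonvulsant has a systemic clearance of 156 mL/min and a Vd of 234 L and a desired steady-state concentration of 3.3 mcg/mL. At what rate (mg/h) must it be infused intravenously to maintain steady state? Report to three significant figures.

CL = 156 mL/min = 156 × 0.06 = 9.360 L/h
Rate = CL × Css = 9.360 × 3.3 = 30.89 mg/h

30.9 mg/h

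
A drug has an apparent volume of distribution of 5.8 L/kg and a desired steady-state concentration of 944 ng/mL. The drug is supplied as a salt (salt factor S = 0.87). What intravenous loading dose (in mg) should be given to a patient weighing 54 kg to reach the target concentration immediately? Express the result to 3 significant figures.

Vd(total) = 54 kg × 5.8 L/kg = 313.2 L
C = 944 ng/mL = 0.9440 mg/L
LD = Vd × C / S = 313.2 × 0.9440 / 0.87 = 339.8 mg

340 mg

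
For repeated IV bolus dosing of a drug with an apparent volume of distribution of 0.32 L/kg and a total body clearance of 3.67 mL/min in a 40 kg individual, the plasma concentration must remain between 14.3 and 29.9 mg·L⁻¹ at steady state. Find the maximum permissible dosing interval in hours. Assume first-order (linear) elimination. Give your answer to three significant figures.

42.9 h

Vd(total) = 40 kg × 0.32 L/kg = 12.80 L
Convert clearance: 3.67 mL/min × 60 min/h ÷ 1000 mL/L = 0.2202 L/h
k = CL / Vd = 0.2202 / 12.80 = 0.01720 h⁻¹
Between IV bolus doses, concentration decays as C = C₀·e^(−kτ), so C_peak/C_trough = e^(kτ).
τ_max = ln(C_peak/C_trough) / k = ln(29.9/14.3) / 0.01720 = 0.7376 / 0.01720 = 42.88 h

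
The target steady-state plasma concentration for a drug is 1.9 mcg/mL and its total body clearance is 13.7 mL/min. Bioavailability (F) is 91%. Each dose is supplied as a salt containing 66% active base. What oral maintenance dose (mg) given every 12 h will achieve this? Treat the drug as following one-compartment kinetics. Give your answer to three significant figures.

31.2 mg

CL = 13.7 mL/min = 13.7 × 0.06 = 0.8220 L/h
D = CL × Css × τ / F / S = 0.8220 × 1.9 × 12 / 0.91 / 0.66 = 31.20 mg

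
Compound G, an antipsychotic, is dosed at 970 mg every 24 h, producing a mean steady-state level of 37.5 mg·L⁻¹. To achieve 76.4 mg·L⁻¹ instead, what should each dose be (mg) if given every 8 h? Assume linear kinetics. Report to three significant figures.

For first-order elimination, Css ∝ F·D/(CL·τ); F and CL are unchanged, so Css ∝ D/τ.
D₂ = D₁ × (Css,target / Css,current) × (τ₂/τ₁) = 970 × (76.4/37.5) × (8/24) = 658.7 mg

659 mg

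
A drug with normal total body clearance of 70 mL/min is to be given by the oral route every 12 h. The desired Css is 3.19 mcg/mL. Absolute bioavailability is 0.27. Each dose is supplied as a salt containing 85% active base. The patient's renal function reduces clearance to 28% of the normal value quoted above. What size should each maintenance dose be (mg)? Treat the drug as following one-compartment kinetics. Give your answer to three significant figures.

196 mg

CL = 70 mL/min = 70 × 0.06 = 4.200 L/h
Patient clearance = 0.28 × 4.200 = 1.176 L/h
D = CL × Css × τ / F / S = 1.176 × 3.19 × 12 / 0.27 / 0.85 = 196.2 mg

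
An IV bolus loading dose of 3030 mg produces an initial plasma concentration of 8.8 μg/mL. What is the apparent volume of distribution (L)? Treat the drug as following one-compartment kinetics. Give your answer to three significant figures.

344 L

Immediately after an IV bolus, C₀ = Dose / Vd, so Vd = Dose / C₀.
Vd = 3030 / 8.8 = 344.3 L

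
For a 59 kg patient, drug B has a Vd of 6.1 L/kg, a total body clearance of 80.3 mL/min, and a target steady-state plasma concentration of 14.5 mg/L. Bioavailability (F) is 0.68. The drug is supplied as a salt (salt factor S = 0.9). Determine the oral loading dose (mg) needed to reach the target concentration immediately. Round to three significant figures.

8530 mg

Total Vd = 6.1 × 59 = 359.9 L
LD = Vd × C / F / S = 359.9 × 14.50 / 0.68 / 0.9 = 8527 mg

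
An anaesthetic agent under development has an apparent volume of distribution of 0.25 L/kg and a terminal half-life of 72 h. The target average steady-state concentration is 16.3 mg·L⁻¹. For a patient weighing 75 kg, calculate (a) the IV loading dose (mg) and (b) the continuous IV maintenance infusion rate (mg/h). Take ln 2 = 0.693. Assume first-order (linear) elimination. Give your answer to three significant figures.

(a) 306 mg; (b) 2.94 mg/h

Vd(total) = 75 kg × 0.25 L/kg = 18.75 L
LD = Vd × C = 18.75 × 16.3 = 305.6 mg
CL = 0.693 × Vd / t½ = 0.693 × 18.75 / 72 = 0.1805 L/h
Infusion rate = CL × Css = 0.1805 × 16.3 = 2.942 mg/h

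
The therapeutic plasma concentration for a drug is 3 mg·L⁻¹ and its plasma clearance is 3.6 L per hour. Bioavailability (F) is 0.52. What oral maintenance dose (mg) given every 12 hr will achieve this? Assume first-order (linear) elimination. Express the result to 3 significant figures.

249 mg

D = CL × Css × τ / F = 3.600 × 3 × 12 / 0.52 = 249.2 mg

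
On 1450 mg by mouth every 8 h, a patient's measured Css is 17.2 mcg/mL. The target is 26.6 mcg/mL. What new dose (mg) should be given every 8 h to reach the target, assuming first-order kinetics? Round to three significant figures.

2240 mg

For first-order elimination, Css ∝ F·D/(CL·τ); F and CL are unchanged, so Css ∝ D/τ.
D₂ = D₁ × (Css,target / Css,current) = 1450 × 26.6/17.2 = 2242 mg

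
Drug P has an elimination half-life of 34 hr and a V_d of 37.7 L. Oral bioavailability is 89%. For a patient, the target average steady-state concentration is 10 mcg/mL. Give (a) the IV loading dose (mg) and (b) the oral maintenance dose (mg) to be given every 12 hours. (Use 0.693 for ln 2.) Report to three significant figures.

LD = Vd × C = 37.70 × 10 = 377.0 mg
CL = 0.693 × Vd / t½ = 0.693 × 37.70 / 34 = 0.7684 L/h
D = CL × Css × τ / F = 0.7684 × 10 × 12 / 0.89 = 103.6 mg

(a) 377 mg; (b) 104 mg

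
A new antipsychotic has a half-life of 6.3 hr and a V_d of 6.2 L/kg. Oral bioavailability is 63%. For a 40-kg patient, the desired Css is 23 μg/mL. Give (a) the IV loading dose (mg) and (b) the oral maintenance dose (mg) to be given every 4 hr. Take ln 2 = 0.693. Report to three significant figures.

(a) 5700 mg; (b) 3980 mg

Vd = 6.2 L/kg × 40 kg = 248.0 L
LD = Vd × C = 248.0 × 23 = 5704 mg
CL = 0.693 × Vd / t½ = 0.693 × 248.0 / 6.3 = 27.28 L/h
D = CL × Css × τ / F = 27.28 × 23 × 4 / 0.63 = 3984 mg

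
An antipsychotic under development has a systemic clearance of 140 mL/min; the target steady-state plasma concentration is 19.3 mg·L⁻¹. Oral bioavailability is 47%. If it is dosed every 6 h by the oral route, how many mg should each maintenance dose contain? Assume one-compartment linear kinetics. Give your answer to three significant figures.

2070 mg

Convert clearance: 140 mL/min × 60 min/h ÷ 1000 mL/L = 8.400 L/h
At steady state, dose per interval replaces the amount cleared in that interval: F·D/τ = CL·Css.
D = CL × Css × τ / F = 8.400 × 19.3 × 6 / 0.47 = 2070 mg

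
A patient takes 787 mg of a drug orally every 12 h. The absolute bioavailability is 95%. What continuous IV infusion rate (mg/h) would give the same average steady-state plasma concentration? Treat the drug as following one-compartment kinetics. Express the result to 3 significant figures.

62.3 mg/h

Equivalent systemic input: infusion rate = F·D/τ.
Rate = 0.95 × 787 / 12 = 62.30 mg/h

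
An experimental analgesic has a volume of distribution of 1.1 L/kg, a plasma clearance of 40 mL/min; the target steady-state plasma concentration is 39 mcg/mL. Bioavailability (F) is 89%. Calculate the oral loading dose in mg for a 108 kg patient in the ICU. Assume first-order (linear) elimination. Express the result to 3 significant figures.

5210 mg

Vd = 1.1 L/kg × 108 kg = 118.8 L
LD = Vd × C / F = 118.8 × 39.00 / 0.89 = 5206 mg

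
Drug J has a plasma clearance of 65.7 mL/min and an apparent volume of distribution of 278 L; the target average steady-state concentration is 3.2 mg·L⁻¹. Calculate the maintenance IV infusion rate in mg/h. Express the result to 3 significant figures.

Convert clearance: 65.7 mL/min × 60 min/h ÷ 1000 mL/L = 3.942 L/h
Rate = CL × Css = 3.942 × 3.2 = 12.61 mg/h

12.6 mg/h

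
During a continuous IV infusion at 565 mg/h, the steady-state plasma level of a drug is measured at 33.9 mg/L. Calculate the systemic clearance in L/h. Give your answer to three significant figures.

At steady state, infusion rate = CL × Css, so CL = rate / Css.
CL = 565 / 33.9 = 16.67 L/h

16.7 L/h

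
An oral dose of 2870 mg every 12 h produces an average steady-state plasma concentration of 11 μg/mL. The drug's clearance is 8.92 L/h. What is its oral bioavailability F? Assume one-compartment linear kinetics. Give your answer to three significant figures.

0.410

F·D/τ = CL·Css at steady state → F = CL·Css·τ / D.
F = 8.92 × 11 × 12 / 2870 = 0.410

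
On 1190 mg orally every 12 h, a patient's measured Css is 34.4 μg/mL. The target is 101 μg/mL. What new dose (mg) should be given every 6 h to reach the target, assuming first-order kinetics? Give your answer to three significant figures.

With linear kinetics, Css is proportional to dose rate (D/τ) at fixed clearance.
D₂ = D₁ × (Css,target / Css,current) × (τ₂/τ₁) = 1190 × (101/34.4) × (6/12) = 1747 mg

1750 mg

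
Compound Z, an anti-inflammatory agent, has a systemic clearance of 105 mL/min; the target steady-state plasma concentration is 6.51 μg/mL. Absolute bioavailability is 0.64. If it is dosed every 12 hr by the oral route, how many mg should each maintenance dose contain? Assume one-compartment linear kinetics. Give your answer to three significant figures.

CL = 105 mL/min × 60/1000 = 6.300 L/h
At steady state, dose per interval replaces the amount cleared in that interval: F·D/τ = CL·Css.
D = CL × Css × τ / F = 6.300 × 6.51 × 12 / 0.64 = 769.0 mg

769 mg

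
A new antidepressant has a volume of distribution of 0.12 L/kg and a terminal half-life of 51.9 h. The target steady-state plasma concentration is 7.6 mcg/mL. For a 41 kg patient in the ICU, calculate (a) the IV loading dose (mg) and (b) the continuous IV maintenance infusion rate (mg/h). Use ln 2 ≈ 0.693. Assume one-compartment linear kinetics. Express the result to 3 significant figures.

Total Vd = 0.12 × 41 = 4.920 L
LD = Vd × C = 4.920 × 7.6 = 37.39 mg
CL = 0.693 × Vd / t½ = 0.693 × 4.920 / 51.9 = 0.06569 L/h
Infusion rate = CL × Css = 0.06569 × 7.6 = 0.4992 mg/h

(a) 37.4 mg; (b) 0.499 mg/h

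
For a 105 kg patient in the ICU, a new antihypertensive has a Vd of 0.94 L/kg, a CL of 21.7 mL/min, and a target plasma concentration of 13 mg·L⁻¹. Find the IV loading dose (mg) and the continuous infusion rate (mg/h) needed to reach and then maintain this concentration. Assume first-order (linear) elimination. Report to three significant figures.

(a) 1280 mg; (b) 16.9 mg/h

Vd = 0.94 L/kg × 105 kg = 98.70 L
Loading: fill Vd to C_target → 98.70 L × 13 mg/L = 1283 mg
Convert clearance: 21.7 mL/min × 60 min/h ÷ 1000 mL/L = 1.302 L/h
Maintenance infusion rate = CL × Css = 1.302 × 13 = 16.93 mg/h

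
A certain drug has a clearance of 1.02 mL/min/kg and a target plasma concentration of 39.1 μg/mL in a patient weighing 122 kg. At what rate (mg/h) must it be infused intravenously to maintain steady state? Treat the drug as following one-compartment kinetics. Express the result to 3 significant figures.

CL = 1.02 mL/min/kg × 122 kg = 124.4 mL/min = 124.4 × 60/1000 = 7.464 L/h
At steady state, infusion rate equals elimination rate: rate in = CL × Css.
R₀ = 7.464 × 39.1 = 291.8 mg/h

292 mg/h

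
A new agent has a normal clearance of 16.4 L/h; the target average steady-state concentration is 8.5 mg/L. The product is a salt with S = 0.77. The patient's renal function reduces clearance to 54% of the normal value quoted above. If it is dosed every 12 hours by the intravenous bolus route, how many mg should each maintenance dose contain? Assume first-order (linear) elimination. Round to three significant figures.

1170 mg

Patient clearance = 0.54 × 16.40 = 8.856 L/h
D = CL × Css × τ / S = 8.856 × 8.5 × 12 / 0.77 = 1173 mg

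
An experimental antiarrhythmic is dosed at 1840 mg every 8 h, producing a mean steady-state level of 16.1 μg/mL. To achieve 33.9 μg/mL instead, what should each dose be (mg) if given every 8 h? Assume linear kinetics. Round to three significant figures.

3870 mg

For first-order elimination, Css ∝ F·D/(CL·τ); F and CL are unchanged, so Css ∝ D/τ.
D₂ = D₁ × (Css,target / Css,current) = 1840 × 33.9/16.1 = 3874 mg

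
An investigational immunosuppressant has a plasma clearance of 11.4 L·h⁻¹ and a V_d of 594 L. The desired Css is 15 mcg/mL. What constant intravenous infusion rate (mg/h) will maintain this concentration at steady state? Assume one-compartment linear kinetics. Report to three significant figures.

Infusion rate = CL · Css = 11.40 L/h × 15 mg/L = 171.0 mg/h

171 mg/h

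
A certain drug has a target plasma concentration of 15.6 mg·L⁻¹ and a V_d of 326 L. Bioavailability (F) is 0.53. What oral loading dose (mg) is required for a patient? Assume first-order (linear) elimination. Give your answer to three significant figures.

9600 mg

The loading dose fills Vd to the target concentration.
LD = Vd × C / F = 326.0 × 15.60 / 0.53 = 9595 mg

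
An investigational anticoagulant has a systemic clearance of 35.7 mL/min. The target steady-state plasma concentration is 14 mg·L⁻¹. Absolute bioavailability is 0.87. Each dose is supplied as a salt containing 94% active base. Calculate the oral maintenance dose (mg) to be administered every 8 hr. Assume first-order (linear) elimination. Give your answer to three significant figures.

293 mg

Convert clearance: 35.7 mL/min × 60 min/h ÷ 1000 mL/L = 2.142 L/h
At steady state, dose per interval replaces the amount cleared in that interval: F·S·D/τ = CL·Css.
D = CL × Css × τ / F / S = 2.142 × 14 × 8 / 0.87 / 0.94 = 293.4 mg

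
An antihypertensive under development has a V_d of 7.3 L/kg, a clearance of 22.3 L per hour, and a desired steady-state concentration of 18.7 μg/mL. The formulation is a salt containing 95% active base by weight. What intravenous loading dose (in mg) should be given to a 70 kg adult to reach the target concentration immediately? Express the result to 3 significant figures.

10100 mg

Vd = 7.3 L/kg × 70 kg = 511.0 L
The loading dose fills Vd to the target concentration; clearance is irrelevant here.
LD = Vd × C / S = 511.0 × 18.70 / 0.95 = 10060 mg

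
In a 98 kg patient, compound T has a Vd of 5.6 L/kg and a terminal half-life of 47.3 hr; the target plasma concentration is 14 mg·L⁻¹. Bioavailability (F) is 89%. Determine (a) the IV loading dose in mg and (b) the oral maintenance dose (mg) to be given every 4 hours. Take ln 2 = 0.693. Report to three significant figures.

Vd = 5.6 L/kg × 98 kg = 548.8 L
LD = Vd × C = 548.8 × 14 = 7683 mg
CL = 0.693 × Vd / t½ = 0.693 × 548.8 / 47.3 = 8.041 L/h
D = CL × Css × τ / F = 8.041 × 14 × 4 / 0.89 = 506.0 mg

(a) 7680 mg; (b) 506 mg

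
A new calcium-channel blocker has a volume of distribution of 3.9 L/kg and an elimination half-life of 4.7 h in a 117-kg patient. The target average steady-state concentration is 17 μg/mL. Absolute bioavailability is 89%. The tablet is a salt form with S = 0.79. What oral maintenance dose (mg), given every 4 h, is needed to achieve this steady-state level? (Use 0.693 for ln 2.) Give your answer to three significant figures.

6510 mg

Vd(total) = 117 kg × 3.9 L/kg = 456.3 L
CL = 0.693 × Vd / t½ = 0.693 × 456.3 / 4.7 = 67.28 L/h
D = CL × Css × τ / F / S = 67.28 × 17 × 4 / 0.89 / 0.79 = 6507 mg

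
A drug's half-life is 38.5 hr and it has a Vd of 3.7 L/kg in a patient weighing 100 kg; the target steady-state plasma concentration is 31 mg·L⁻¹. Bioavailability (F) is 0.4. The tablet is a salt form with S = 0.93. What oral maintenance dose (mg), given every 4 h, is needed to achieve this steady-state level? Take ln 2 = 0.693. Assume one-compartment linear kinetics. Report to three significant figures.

Vd = 3.7 L/kg × 100 kg = 370.0 L
CL = ln 2 · Vd / t½ = 0.693 × 370.0 / 38.5 = 6.660 L/h
D = CL × Css × τ / F / S = 6.660 × 31 × 4 / 0.4 / 0.93 = 2220 mg

2220 mg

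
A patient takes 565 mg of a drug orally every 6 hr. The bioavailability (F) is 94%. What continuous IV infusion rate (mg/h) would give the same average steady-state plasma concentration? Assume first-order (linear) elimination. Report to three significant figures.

88.5 mg/h

Equivalent systemic input: infusion rate = F·D/τ.
Rate = 0.94 × 565 / 6 = 88.52 mg/h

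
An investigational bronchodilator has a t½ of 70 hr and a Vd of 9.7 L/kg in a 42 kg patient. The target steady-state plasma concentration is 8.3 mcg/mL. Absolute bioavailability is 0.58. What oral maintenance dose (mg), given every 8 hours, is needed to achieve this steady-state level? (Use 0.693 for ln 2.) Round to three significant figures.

462 mg

Vd = 9.7 L/kg × 42 kg = 407.4 L
k = 0.693/70 = 0.009900 h⁻¹, so CL = k·Vd = 0.009900 × 407.4 = 4.033 L/h
D = CL × Css × τ / F = 4.033 × 8.3 × 8 / 0.58 = 461.7 mg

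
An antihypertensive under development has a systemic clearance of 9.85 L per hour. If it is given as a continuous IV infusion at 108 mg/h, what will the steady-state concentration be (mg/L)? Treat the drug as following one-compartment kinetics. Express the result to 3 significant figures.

Css = rate / CL = 108 / 9.850 = 10.96 mg/L

11.0 mg/L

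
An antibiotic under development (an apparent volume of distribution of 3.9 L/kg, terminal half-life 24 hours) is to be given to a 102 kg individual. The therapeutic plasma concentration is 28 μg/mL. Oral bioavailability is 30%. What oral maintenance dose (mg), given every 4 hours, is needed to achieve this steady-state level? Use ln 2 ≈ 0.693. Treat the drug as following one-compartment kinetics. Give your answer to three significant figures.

Vd(total) = 102 kg × 3.9 L/kg = 397.8 L
k = 0.693/24 = 0.02888 h⁻¹, so CL = k·Vd = 0.02888 × 397.8 = 11.49 L/h
D = CL × Css × τ / F = 11.49 × 28 × 4 / 0.3 = 4290 mg

4290 mg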